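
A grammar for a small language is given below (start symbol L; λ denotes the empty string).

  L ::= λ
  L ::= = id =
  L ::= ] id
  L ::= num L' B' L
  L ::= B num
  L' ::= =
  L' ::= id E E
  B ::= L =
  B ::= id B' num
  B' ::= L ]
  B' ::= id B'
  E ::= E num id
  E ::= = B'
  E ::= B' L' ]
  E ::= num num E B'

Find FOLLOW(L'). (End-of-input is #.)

{ =, ], id, num }

In L ::= num L' B' L: add FIRST(B' L) = { =, ], id, num }.
In E ::= B' L' ]: add FIRST(]) = { ] }.
Union: FOLLOW(L') = { =, ], id, num }.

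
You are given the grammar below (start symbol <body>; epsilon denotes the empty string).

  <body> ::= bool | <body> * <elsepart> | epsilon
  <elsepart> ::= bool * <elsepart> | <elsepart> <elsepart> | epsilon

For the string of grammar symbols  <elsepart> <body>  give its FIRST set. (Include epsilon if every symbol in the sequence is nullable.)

{ *, bool, epsilon }

Add FIRST(<elsepart>)\{epsilon} = { bool }; <elsepart> is nullable, continue.
Add FIRST(<body>)\{epsilon} = { *, bool }; <body> is nullable, continue.
Every symbol is nullable, so include epsilon.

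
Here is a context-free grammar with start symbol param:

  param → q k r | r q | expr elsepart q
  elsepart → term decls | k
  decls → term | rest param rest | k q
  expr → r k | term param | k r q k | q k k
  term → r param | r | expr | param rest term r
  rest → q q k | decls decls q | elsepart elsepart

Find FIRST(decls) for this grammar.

From decls → term: add FIRST(term) = { k, q, r }.
From decls → rest param rest: add FIRST(rest) = { k, q, r }.
decls → k q contributes {k}.
Union: FIRST(decls) = { k, q, r }.

{ k, q, r }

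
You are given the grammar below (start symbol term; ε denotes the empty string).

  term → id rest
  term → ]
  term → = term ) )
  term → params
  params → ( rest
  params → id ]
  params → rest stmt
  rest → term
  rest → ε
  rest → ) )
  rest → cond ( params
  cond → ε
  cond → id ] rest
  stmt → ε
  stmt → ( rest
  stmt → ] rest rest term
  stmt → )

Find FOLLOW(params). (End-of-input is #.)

In term → params: params is at the end, add FOLLOW(term) = { #, (, ), =, ], id }.
In rest → cond ( params: params is at the end, add FOLLOW(rest) = { #, (, ), =, ], id }.
Union: FOLLOW(params) = { #, (, ), =, ], id }.

{ #, (, ), =, ], id }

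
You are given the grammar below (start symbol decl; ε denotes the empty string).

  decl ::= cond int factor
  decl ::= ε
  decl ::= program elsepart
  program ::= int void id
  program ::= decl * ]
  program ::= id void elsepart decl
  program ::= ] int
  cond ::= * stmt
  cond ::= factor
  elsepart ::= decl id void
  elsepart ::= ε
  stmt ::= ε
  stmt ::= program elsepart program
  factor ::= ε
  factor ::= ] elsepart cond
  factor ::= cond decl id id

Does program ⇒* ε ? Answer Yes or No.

Nullable nonterminals: cond, decl, elsepart, factor, stmt.
No production of program has an RHS whose symbols are all nullable, so program is not nullable.

No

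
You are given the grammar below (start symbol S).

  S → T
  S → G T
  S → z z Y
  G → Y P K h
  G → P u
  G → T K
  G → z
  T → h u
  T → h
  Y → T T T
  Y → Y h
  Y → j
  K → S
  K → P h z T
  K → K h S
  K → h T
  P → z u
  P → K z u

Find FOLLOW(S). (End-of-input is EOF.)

{ EOF, h, z }

S is the start symbol, so EOF ∈ FOLLOW(S).
In K → S: S is at the end, add FOLLOW(K) = { h, z }.
In K → K h S: S is at the end, add FOLLOW(K) = { h, z }.
Union: FOLLOW(S) = { EOF, h, z }.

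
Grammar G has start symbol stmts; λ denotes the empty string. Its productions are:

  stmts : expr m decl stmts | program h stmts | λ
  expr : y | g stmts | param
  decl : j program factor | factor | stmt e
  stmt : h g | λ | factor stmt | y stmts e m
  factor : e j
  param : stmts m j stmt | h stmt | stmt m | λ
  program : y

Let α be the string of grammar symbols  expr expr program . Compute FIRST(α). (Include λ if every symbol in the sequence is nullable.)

Add FIRST(expr)\{λ} = { e, g, h, m, y }; expr is nullable, continue.
Add FIRST(expr)\{λ} = { e, g, h, m, y }; expr is nullable, continue.
Add FIRST(program) = { y }; program is not nullable, stop.

{ e, g, h, m, y }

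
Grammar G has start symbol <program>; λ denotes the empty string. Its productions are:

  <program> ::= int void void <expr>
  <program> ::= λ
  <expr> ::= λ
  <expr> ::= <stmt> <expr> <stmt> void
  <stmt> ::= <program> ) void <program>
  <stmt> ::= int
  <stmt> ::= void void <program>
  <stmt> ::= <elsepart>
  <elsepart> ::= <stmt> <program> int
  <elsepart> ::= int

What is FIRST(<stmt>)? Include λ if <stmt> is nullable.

From <stmt> ::= <program> ) void <program>: <program> nullable, take FIRST(<program>) ∪ {)} = { ), int }.
<stmt> ::= int contributes {int}.
<stmt> ::= void void <program> contributes {void}.
From <stmt> ::= <elsepart>: add FIRST(<elsepart>) = { ), int, void }.
Union: FIRST(<stmt>) = { ), int, void }.

{ ), int, void }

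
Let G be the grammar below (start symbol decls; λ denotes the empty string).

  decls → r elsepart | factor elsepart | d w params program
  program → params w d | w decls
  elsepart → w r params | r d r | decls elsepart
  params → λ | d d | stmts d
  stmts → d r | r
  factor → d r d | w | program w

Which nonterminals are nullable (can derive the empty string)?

{ params }

Directly nullable (have an λ-production): params.
No other nonterminal has a production whose RHS symbols are all nullable.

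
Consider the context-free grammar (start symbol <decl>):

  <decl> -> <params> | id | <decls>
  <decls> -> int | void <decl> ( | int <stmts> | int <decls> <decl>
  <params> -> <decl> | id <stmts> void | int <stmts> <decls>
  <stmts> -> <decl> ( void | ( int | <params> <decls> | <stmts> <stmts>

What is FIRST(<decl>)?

From <decl> -> <params>: add FIRST(<params>) = { id, int, void }.
<decl> -> id contributes {id}.
From <decl> -> <decls>: add FIRST(<decls>) = { int, void }.
Union: FIRST(<decl>) = { id, int, void }.

{ id, int, void }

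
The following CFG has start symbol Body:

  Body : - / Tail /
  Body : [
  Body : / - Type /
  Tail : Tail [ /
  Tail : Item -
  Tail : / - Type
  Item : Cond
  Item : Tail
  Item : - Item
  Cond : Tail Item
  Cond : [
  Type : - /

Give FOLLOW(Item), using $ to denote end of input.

In Tail : Item -: add FIRST(-) = { - }.
In Item : - Item: Item is at the end, add FOLLOW(Item) = { - }.
In Cond : Tail Item: Item is at the end, add FOLLOW(Cond) = { - }.
Union: FOLLOW(Item) = { - }.

{ - }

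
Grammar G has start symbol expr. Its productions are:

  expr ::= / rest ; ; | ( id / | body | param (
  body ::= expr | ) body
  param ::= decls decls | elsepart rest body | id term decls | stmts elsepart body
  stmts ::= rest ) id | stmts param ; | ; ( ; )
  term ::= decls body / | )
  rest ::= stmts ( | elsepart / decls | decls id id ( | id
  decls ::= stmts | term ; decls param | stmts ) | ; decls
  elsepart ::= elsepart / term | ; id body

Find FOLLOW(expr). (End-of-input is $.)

expr is the start symbol, so $ ∈ FOLLOW(expr).
In body ::= expr: expr is at the end, add FOLLOW(body) = { $, (, ), /, ;, id }.
Union: FOLLOW(expr) = { $, (, ), /, ;, id }.

{ $, (, ), /, ;, id }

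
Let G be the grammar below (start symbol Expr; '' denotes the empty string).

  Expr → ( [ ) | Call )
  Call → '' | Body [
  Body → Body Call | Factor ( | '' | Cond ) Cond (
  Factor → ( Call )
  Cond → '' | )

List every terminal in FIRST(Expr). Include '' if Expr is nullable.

Expr → ( [ ) contributes {(}.
From Expr → Call ): Call nullable, take FIRST(Call) ∪ {)} = { (, ), [ }.
Union: FIRST(Expr) = { (, ), [ }.

{ (, ), [ }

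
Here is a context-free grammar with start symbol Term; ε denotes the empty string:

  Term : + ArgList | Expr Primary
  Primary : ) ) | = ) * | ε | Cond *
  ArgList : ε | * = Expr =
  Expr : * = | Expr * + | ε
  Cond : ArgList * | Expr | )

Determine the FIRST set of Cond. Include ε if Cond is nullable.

From Cond : ArgList *: ArgList nullable, take FIRST(ArgList) ∪ {*} = { * }.
From Cond : Expr: add FIRST(Expr) = { *, ε } (including ε since Expr is nullable).
Cond : ) contributes {)}.
Union: FIRST(Cond) = { ), *, ε }.

{ ), *, ε }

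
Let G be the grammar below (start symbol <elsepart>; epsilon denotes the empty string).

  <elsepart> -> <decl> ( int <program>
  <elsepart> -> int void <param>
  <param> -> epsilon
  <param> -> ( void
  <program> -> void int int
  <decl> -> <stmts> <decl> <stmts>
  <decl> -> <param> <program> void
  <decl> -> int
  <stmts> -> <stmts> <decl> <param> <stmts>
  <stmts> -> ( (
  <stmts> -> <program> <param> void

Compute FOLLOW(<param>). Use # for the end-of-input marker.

In <elsepart> -> int void <param>: <param> is at the end, add FOLLOW(<elsepart>) = { # }.
In <decl> -> <param> <program> void: add FIRST(<program> void) = { void }.
In <stmts> -> <stmts> <decl> <param> <stmts>: add FIRST(<stmts>) = { (, void }.
In <stmts> -> <program> <param> void: add FIRST(void) = { void }.
Union: FOLLOW(<param>) = { #, (, void }.

{ #, (, void }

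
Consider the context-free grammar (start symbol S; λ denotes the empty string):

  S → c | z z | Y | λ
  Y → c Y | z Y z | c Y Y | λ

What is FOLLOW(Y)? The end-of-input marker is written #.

In S → Y: Y is at the end, add FOLLOW(S) = { # }.
In Y → c Y: Y is at the end, add FOLLOW(Y) = { #, c, z }.
In Y → z Y z: add FIRST(z) = { z }.
In Y → c Y Y: add FIRST(Y)\{λ} = { c, z }.
  Since Y is nullable, also add FOLLOW(Y) = { #, c, z }.
In Y → c Y Y: Y is at the end, add FOLLOW(Y) = { #, c, z }.
Union: FOLLOW(Y) = { #, c, z }.

{ #, c, z }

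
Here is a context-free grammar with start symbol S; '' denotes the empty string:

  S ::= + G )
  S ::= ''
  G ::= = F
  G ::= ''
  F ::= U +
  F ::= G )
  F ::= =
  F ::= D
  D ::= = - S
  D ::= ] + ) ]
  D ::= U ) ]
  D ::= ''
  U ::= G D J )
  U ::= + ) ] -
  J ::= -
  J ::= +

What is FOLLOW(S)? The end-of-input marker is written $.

{ $, ), +, -, =, ] }

S is the start symbol, so $ ∈ FOLLOW(S).
In D ::= = - S: S is at the end, add FOLLOW(D) = { ), +, -, =, ] }.
Union: FOLLOW(S) = { $, ), +, -, =, ] }.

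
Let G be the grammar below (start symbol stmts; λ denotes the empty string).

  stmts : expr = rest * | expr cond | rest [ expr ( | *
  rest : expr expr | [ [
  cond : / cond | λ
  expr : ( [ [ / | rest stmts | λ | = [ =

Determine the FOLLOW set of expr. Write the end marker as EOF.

{ EOF, (, *, /, =, [ }

In stmts : expr = rest *: add FIRST(= rest *) = { = }.
In stmts : expr cond: add FIRST(cond)\{λ} = { / }.
  Since cond is nullable, also add FOLLOW(stmts) = { EOF, (, *, /, =, [ }.
In stmts : rest [ expr (: add FIRST(() = { ( }.
In rest : expr expr: add FIRST(expr)\{λ} = { (, *, /, =, [ }.
  Since expr is nullable, also add FOLLOW(rest) = { EOF, (, *, /, =, [ }.
In rest : expr expr: expr is at the end, add FOLLOW(rest) = { EOF, (, *, /, =, [ }.
Union: FOLLOW(expr) = { EOF, (, *, /, =, [ }.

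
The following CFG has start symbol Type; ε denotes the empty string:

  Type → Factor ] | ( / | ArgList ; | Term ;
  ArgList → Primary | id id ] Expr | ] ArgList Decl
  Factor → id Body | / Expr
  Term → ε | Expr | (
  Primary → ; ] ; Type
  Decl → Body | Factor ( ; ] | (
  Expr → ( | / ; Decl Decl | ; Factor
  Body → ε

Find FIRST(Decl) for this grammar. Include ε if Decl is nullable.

{ (, /, id, ε }

From Decl → Body: add FIRST(Body) = { ε } (including ε since Body is nullable).
From Decl → Factor ( ; ]: add FIRST(Factor) = { /, id }.
Decl → ( contributes {(}.
Union: FIRST(Decl) = { (, /, id, ε }.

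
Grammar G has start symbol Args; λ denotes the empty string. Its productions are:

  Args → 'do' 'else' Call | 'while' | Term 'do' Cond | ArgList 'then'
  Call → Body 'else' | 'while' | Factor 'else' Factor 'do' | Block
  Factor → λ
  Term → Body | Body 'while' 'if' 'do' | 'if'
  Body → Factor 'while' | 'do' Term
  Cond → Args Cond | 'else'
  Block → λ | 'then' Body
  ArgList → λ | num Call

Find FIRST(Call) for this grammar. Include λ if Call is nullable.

{ 'do', 'else', 'then', 'while', λ }

From Call → Body 'else': add FIRST(Body) = { 'do', 'while' }.
Call → 'while' contributes {'while'}.
From Call → Factor 'else' Factor 'do': Factor nullable, take FIRST(Factor) ∪ {'else'} = { 'else' }.
From Call → Block: add FIRST(Block) = { 'then', λ } (including λ since Block is nullable).
Union: FIRST(Call) = { 'do', 'else', 'then', 'while', λ }.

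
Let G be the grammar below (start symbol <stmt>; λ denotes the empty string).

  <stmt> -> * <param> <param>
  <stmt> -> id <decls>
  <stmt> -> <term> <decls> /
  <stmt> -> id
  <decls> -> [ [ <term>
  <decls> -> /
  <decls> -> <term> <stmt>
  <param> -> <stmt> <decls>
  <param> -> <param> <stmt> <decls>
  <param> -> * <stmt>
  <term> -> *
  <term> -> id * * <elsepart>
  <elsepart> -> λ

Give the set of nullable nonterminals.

Directly nullable (have an λ-production): <elsepart>.
No other nonterminal has a production whose RHS symbols are all nullable.

{ <elsepart> }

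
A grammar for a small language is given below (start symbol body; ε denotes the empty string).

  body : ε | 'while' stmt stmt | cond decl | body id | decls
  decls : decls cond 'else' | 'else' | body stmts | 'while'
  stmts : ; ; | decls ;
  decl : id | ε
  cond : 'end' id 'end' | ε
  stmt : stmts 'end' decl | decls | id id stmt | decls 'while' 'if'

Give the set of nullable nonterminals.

{ body, cond, decl }

Directly nullable (have an ε-production): body, decl, cond.
No other nonterminal has a production whose RHS symbols are all nullable.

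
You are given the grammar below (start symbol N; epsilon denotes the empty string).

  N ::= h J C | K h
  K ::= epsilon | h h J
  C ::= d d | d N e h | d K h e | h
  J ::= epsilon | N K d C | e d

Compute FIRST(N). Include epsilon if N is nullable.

N ::= h J C contributes {h}.
From N ::= K h: K nullable, take FIRST(K) ∪ {h} = { h }.
Union: FIRST(N) = { h }.

{ h }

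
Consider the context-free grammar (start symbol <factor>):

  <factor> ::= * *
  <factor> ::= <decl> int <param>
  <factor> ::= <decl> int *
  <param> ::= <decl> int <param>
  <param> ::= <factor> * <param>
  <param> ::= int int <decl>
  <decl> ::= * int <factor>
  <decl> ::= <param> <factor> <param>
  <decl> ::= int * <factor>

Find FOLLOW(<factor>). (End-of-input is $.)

{ $, *, int }

<factor> is the start symbol, so $ ∈ FOLLOW(<factor>).
In <param> ::= <factor> * <param>: add FIRST(* <param>) = { * }.
In <decl> ::= * int <factor>: <factor> is at the end, add FOLLOW(<decl>) = { $, *, int }.
In <decl> ::= <param> <factor> <param>: add FIRST(<param>) = { *, int }.
In <decl> ::= int * <factor>: <factor> is at the end, add FOLLOW(<decl>) = { $, *, int }.
Union: FOLLOW(<factor>) = { $, *, int }.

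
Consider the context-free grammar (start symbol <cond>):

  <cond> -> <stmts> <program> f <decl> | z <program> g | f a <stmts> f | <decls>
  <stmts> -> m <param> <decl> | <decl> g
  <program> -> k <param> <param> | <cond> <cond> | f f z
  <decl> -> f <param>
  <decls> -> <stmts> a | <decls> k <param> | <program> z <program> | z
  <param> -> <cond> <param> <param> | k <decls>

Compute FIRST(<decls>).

From <decls> -> <stmts> a: add FIRST(<stmts>) = { f, m }.
From <decls> -> <decls> k <param>: add FIRST(<decls>) = { f, k, m, z }.
From <decls> -> <program> z <program>: add FIRST(<program>) = { f, k, m, z }.
<decls> -> z contributes {z}.
Union: FIRST(<decls>) = { f, k, m, z }.

{ f, k, m, z }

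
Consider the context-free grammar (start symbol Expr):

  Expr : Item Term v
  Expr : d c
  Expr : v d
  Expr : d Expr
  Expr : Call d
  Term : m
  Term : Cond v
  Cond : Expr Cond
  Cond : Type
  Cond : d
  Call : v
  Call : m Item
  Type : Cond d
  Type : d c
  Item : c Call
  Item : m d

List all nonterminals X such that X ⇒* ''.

No nonterminal has an empty production or an RHS whose symbols are all nullable.

{ } (none)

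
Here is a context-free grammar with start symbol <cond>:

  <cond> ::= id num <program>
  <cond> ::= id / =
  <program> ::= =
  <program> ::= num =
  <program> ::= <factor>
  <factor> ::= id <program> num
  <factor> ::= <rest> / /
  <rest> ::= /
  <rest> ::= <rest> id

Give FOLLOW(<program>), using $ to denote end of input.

In <cond> ::= id num <program>: <program> is at the end, add FOLLOW(<cond>) = { $ }.
In <factor> ::= id <program> num: add FIRST(num) = { num }.
Union: FOLLOW(<program>) = { $, num }.

{ $, num }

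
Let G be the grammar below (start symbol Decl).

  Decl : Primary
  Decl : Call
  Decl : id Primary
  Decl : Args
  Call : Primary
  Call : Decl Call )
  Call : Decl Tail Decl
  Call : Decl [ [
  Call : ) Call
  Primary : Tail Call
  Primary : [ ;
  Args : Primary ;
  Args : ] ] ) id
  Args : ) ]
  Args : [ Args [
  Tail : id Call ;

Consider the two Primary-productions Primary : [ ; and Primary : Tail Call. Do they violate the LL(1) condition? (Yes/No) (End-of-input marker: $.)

No

FIRST([ ;) = { [ } and FIRST(Tail Call) = { id }.
The FIRST sets are disjoint and neither alternative is nullable — no conflict.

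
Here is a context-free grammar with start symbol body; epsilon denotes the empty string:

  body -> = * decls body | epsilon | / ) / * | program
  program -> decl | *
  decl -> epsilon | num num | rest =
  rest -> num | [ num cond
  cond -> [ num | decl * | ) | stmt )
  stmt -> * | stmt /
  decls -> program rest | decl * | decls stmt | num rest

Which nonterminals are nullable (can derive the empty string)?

{ body, decl, program }

Directly nullable (have an epsilon-production): body, decl.
program -> decl with every symbol nullable, so program is nullable.
No other nonterminal has a production whose RHS symbols are all nullable.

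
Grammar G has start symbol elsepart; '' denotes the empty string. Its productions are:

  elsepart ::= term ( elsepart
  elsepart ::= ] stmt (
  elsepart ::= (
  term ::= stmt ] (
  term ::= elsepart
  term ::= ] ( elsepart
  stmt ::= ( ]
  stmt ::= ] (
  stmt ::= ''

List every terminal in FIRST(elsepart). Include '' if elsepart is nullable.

From elsepart ::= term ( elsepart: add FIRST(term) = { (, ] }.
elsepart ::= ] stmt ( contributes {]}.
elsepart ::= ( contributes {(}.
Union: FIRST(elsepart) = { (, ] }.

{ (, ] }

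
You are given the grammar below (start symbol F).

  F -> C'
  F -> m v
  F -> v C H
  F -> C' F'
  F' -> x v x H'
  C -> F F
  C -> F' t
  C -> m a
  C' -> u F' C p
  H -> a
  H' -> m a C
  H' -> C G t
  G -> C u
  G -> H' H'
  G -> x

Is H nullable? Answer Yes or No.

No nonterminal in this grammar is nullable.
No production of H has an RHS whose symbols are all nullable, so H is not nullable.

No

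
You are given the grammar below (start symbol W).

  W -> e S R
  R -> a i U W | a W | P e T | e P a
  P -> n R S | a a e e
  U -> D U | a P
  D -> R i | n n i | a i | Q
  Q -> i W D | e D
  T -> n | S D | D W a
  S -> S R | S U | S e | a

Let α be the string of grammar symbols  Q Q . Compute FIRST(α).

{ e, i }

Add FIRST(Q) = { e, i }; Q is not nullable, stop.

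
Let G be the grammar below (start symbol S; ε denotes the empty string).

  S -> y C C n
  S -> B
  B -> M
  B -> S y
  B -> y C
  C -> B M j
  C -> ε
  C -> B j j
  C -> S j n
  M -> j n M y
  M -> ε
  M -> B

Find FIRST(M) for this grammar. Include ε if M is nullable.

M -> j n M y contributes {j}.
M -> ε contributes ε.
From M -> B: add FIRST(B) = { j, y, ε } (including ε since B is nullable).
Union: FIRST(M) = { j, y, ε }.

{ j, y, ε }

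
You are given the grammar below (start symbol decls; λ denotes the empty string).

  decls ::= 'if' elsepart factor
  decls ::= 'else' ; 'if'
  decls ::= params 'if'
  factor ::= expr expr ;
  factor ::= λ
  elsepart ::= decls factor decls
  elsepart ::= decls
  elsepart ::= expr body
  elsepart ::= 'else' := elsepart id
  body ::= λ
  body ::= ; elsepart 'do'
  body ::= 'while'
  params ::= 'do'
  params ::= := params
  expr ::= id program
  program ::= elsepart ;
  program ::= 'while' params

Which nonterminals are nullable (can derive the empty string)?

{ body, factor }

Directly nullable (have an λ-production): factor, body.
No other nonterminal has a production whose RHS symbols are all nullable.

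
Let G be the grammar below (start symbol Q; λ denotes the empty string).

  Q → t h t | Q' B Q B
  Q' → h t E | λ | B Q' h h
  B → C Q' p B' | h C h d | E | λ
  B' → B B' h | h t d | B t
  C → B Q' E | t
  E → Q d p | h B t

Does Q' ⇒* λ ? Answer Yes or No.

Q' has an λ-production, so Q' ⇒ λ.

Yes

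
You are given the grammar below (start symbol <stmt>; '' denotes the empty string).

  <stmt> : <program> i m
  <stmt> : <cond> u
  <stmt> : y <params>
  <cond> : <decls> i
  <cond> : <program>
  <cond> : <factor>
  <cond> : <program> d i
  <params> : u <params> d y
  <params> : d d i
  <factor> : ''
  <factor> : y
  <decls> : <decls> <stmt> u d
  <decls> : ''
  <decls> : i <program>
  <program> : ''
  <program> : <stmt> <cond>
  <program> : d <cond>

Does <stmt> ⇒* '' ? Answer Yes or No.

No

Nullable nonterminals: <cond>, <decls>, <factor>, <program>.
No production of <stmt> has an RHS whose symbols are all nullable, so <stmt> is not nullable.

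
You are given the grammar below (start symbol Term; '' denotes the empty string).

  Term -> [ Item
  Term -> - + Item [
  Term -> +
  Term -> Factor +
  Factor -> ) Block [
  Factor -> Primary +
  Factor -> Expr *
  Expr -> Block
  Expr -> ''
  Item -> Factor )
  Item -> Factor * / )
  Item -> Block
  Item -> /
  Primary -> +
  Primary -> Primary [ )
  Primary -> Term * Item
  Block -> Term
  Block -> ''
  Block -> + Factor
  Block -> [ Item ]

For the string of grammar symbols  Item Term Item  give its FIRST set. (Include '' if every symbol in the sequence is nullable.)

Add FIRST(Item)\{''} = { ), *, +, -, /, [ }; Item is nullable, continue.
Add FIRST(Term) = { ), *, +, -, [ }; Term is not nullable, stop.

{ ), *, +, -, /, [ }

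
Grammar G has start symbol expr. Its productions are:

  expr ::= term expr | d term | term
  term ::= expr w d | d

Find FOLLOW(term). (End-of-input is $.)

{ $, d, w }

In expr ::= term expr: add FIRST(expr) = { d }.
In expr ::= d term: term is at the end, add FOLLOW(expr) = { $, w }.
In expr ::= term: term is at the end, add FOLLOW(expr) = { $, w }.
Union: FOLLOW(term) = { $, d, w }.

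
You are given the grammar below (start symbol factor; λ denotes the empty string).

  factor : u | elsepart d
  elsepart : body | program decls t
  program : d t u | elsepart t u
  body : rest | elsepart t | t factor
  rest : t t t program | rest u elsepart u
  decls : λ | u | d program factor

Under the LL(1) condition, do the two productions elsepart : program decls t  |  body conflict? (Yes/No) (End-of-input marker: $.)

FIRST(program decls t) = { d, t } and FIRST(body) = { d, t }.
Both contain d, so the two alternatives are not disjoint — LL(1) conflict.

Yes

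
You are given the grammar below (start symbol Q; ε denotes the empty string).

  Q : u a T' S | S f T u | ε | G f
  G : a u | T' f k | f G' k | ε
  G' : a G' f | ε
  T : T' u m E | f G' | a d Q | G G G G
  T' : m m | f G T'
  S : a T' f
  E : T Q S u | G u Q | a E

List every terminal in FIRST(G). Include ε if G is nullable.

G : a u contributes {a}.
From G : T' f k: add FIRST(T') = { f, m }.
G : f G' k contributes {f}.
G : ε contributes ε.
Union: FIRST(G) = { a, f, m, ε }.

{ a, f, m, ε }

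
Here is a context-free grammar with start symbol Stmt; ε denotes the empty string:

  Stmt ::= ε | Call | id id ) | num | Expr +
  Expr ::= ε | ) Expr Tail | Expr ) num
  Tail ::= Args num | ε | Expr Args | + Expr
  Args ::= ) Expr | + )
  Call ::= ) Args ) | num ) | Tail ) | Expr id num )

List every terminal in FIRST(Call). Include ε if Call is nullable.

{ ), +, id, num }

Call ::= ) Args ) contributes {)}.
Call ::= num ) contributes {num}.
From Call ::= Tail ): Tail nullable, take FIRST(Tail) ∪ {)} = { ), + }.
From Call ::= Expr id num ): Expr nullable, take FIRST(Expr) ∪ {id} = { ), id }.
Union: FIRST(Call) = { ), +, id, num }.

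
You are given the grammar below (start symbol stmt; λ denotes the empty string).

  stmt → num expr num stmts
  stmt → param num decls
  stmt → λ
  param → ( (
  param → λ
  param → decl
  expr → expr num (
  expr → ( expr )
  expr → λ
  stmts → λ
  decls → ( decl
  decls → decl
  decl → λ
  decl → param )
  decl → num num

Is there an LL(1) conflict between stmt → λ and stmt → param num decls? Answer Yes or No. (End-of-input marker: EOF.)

No

FIRST(λ) = { λ } and FIRST(param num decls) = { (, ), num }.
The first is nullable but FOLLOW(stmt) = { EOF } is disjoint from FIRST of the second.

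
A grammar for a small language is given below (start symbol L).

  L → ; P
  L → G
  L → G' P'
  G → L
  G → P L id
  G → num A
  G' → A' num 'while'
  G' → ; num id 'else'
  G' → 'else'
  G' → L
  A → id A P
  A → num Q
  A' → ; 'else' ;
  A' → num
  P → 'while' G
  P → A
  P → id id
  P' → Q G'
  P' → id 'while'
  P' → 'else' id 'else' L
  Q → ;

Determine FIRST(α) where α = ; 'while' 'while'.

; is a terminal; add {;} and stop.

{ ; }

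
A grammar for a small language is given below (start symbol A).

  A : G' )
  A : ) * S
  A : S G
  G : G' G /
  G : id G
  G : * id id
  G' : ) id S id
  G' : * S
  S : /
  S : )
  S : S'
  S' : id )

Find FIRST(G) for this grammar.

{ ), *, id }

From G : G' G /: add FIRST(G') = { ), * }.
G : id G contributes {id}.
G : * id id contributes {*}.
Union: FIRST(G) = { ), *, id }.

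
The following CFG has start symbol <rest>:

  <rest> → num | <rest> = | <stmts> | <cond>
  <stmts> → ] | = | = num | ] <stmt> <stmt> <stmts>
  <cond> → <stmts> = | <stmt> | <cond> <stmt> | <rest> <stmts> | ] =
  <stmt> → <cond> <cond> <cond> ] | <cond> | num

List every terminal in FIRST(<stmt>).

From <stmt> → <cond> <cond> <cond> ]: add FIRST(<cond>) = { =, ], num }.
From <stmt> → <cond>: add FIRST(<cond>) = { =, ], num }.
<stmt> → num contributes {num}.
Union: FIRST(<stmt>) = { =, ], num }.

{ =, ], num }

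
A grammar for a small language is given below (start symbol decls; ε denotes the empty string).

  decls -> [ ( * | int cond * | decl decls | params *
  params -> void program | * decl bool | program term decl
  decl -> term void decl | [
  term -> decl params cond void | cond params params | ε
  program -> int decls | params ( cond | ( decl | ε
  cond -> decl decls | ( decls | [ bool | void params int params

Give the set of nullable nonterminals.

{ program, term }

Directly nullable (have an ε-production): term, program.
No other nonterminal has a production whose RHS symbols are all nullable.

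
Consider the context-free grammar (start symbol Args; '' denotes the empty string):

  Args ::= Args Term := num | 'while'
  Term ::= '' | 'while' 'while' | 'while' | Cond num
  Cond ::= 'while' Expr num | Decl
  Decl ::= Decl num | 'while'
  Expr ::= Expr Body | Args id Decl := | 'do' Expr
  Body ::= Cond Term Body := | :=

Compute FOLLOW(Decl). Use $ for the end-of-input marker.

{ 'while', :=, num }

In Cond ::= Decl: Decl is at the end, add FOLLOW(Cond) = { 'while', :=, num }.
In Decl ::= Decl num: add FIRST(num) = { num }.
In Expr ::= Args id Decl :=: add FIRST(:=) = { := }.
Union: FOLLOW(Decl) = { 'while', :=, num }.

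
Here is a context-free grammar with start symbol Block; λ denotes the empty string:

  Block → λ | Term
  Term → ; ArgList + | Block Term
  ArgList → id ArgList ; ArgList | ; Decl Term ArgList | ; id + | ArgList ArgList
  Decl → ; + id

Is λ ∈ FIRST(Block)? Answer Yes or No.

Yes

Block has an λ-production, so Block ⇒ λ.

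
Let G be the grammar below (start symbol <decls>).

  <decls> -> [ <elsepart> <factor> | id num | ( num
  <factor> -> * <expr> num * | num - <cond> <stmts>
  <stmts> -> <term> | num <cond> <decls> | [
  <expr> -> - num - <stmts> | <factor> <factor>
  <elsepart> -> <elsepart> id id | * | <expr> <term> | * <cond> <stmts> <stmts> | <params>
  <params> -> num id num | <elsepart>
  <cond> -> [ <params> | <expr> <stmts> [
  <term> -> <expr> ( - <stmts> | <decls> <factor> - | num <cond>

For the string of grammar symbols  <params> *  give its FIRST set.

Add FIRST(<params>) = { *, -, num }; <params> is not nullable, stop.

{ *, -, num }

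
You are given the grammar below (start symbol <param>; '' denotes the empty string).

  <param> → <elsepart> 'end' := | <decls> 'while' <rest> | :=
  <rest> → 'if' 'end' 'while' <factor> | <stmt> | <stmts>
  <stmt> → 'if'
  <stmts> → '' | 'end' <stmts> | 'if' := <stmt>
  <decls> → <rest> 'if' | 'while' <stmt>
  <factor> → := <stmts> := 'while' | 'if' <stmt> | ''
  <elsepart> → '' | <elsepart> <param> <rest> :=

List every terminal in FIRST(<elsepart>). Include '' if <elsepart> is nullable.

{ 'end', 'if', 'while', :=, '' }

<elsepart> → '' contributes ''.
From <elsepart> → <elsepart> <param> <rest> :=: <elsepart> nullable, take FIRST(<elsepart>) ∪ FIRST(<param>) = { 'end', 'if', 'while', := }.
Union: FIRST(<elsepart>) = { 'end', 'if', 'while', :=, '' }.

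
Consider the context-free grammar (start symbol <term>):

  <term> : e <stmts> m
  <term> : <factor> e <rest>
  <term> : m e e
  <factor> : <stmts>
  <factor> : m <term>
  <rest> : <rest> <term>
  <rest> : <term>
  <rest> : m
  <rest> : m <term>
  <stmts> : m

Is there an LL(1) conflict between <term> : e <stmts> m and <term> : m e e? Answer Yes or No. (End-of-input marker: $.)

No

FIRST(e <stmts> m) = { e } and FIRST(m e e) = { m }.
The FIRST sets are disjoint and neither alternative is nullable — no conflict.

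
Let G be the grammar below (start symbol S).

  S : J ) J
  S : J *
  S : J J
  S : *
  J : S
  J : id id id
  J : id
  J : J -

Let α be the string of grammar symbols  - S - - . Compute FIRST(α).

{ - }

- is a terminal; add {-} and stop.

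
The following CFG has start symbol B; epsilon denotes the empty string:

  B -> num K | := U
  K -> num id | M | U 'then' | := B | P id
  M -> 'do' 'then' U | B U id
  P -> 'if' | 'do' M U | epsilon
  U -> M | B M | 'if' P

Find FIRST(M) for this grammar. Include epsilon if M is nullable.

M -> 'do' 'then' U contributes {'do'}.
From M -> B U id: add FIRST(B) = { :=, num }.
Union: FIRST(M) = { 'do', :=, num }.

{ 'do', :=, num }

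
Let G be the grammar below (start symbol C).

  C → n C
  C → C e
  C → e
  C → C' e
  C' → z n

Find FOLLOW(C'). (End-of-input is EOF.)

In C → C' e: add FIRST(e) = { e }.
Union: FOLLOW(C') = { e }.

{ e }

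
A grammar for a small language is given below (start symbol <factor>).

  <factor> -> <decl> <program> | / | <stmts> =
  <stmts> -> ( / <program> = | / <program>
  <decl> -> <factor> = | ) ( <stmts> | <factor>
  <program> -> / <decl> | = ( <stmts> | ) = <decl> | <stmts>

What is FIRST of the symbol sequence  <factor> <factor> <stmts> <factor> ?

Add FIRST(<factor>) = { (, ), / }; <factor> is not nullable, stop.

{ (, ), / }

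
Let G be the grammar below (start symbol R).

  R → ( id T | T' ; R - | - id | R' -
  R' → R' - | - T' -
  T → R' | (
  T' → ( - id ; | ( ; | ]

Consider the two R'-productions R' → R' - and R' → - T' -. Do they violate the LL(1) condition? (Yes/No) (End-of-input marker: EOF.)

FIRST(R' -) = { - } and FIRST(- T' -) = { - }.
Both contain -, so the two alternatives are not disjoint — LL(1) conflict.

Yes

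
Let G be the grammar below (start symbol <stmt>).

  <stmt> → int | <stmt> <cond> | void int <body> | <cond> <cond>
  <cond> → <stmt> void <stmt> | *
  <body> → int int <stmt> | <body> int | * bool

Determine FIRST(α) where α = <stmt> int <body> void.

{ *, int, void }

Add FIRST(<stmt>) = { *, int, void }; <stmt> is not nullable, stop.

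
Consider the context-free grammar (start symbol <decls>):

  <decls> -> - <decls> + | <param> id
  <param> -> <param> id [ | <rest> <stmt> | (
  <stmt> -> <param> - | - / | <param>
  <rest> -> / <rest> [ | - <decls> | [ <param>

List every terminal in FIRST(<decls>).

<decls> -> - <decls> + contributes {-}.
From <decls> -> <param> id: add FIRST(<param>) = { (, -, /, [ }.
Union: FIRST(<decls>) = { (, -, /, [ }.

{ (, -, /, [ }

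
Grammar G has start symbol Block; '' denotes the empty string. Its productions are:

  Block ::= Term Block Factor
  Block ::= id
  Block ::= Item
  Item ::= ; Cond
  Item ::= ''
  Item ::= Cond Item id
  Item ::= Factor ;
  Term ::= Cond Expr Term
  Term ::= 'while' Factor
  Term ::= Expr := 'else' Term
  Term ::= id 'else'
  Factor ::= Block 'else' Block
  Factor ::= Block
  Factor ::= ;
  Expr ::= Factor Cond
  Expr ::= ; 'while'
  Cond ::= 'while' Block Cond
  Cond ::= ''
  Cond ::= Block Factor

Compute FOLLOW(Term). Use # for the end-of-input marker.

In Block ::= Term Block Factor: add FIRST(Block Factor)\{''} = { 'else', 'while', :=, ;, id }.
  Since Block Factor is nullable, also add FOLLOW(Block) = { #, 'else', 'while', :=, ;, id }.
In Term ::= Cond Expr Term: Term is at the end, add FOLLOW(Term) = { #, 'else', 'while', :=, ;, id }.
In Term ::= Expr := 'else' Term: Term is at the end, add FOLLOW(Term) = { #, 'else', 'while', :=, ;, id }.
Union: FOLLOW(Term) = { #, 'else', 'while', :=, ;, id }.

{ #, 'else', 'while', :=, ;, id }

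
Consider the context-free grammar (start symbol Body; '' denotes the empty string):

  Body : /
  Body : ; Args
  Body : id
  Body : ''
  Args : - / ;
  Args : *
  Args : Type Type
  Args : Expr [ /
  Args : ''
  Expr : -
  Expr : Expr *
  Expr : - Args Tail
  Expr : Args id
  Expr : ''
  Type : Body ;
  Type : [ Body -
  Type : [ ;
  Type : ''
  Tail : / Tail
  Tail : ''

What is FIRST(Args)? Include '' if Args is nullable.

Args : - / ; contributes {-}.
Args : * contributes {*}.
From Args : Type Type: Type, Type nullable, take FIRST(Type) ∪ FIRST(Type) = { /, ;, [, id }; also '' since the whole RHS is nullable.
From Args : Expr [ /: Expr nullable, take FIRST(Expr) ∪ {[} = { *, -, /, ;, [, id }.
Args : '' contributes ''.
Union: FIRST(Args) = { *, -, /, ;, [, id, '' }.

{ *, -, /, ;, [, id, '' }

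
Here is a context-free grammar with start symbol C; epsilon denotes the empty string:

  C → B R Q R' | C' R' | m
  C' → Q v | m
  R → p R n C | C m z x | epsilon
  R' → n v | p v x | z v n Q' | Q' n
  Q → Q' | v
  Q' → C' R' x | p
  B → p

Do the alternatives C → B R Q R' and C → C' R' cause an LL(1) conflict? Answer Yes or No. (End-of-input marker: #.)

FIRST(B R Q R') = { p } and FIRST(C' R') = { m, p, v }.
Both contain p, so the two alternatives are not disjoint — LL(1) conflict.

Yes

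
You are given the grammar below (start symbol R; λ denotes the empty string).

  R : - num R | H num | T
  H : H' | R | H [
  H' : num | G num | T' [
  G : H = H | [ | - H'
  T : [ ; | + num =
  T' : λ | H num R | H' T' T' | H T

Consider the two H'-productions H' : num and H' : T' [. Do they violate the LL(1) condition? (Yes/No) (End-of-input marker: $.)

Yes

FIRST(num) = { num } and FIRST(T' [) = { +, -, [, num }.
Both contain num, so the two alternatives are not disjoint — LL(1) conflict.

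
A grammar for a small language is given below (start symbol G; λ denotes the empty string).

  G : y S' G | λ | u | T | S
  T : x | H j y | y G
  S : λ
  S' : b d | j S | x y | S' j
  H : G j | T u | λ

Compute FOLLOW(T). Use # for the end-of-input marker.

{ #, j, u }

In G : T: T is at the end, add FOLLOW(G) = { #, j, u }.
In H : T u: add FIRST(u) = { u }.
Union: FOLLOW(T) = { #, j, u }.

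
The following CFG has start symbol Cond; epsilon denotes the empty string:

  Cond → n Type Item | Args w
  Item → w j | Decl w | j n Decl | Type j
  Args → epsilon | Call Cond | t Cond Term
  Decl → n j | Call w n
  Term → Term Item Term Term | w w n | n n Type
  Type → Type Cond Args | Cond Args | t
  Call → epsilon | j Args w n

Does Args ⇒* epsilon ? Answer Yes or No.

Yes

Args has an epsilon-production, so Args ⇒ epsilon.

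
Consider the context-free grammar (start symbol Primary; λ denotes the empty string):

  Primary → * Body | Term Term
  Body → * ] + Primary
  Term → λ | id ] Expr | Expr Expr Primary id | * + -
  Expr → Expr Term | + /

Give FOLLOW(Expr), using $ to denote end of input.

{ $, *, +, id }

In Term → id ] Expr: Expr is at the end, add FOLLOW(Term) = { $, *, +, id }.
In Term → Expr Expr Primary id: add FIRST(Expr Primary id) = { + }.
In Term → Expr Expr Primary id: add FIRST(Primary id) = { *, +, id }.
In Expr → Expr Term: add FIRST(Term)\{λ} = { *, +, id }.
  Since Term is nullable, also add FOLLOW(Expr) = { $, *, +, id }.
Union: FOLLOW(Expr) = { $, *, +, id }.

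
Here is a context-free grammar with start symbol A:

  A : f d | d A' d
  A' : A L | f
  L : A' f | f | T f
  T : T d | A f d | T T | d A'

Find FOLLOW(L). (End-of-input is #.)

In A' : A L: L is at the end, add FOLLOW(A') = { d, f }.
Union: FOLLOW(L) = { d, f }.

{ d, f }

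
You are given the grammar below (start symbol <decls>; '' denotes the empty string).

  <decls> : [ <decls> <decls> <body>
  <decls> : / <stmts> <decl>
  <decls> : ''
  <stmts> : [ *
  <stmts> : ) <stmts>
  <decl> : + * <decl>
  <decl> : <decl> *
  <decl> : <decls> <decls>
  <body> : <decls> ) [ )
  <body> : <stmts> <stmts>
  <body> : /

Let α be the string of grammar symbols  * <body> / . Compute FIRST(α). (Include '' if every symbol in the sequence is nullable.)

{ * }

* is a terminal; add {*} and stop.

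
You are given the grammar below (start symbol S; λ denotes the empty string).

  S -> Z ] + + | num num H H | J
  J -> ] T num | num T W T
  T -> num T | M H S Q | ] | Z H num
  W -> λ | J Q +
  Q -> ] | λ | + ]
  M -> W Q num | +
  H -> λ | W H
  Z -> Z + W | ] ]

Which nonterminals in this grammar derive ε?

{ H, Q, W }

Directly nullable (have an λ-production): W, Q, H.
No other nonterminal has a production whose RHS symbols are all nullable.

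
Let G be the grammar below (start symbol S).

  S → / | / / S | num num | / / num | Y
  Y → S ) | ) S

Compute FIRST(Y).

From Y → S ): add FIRST(S) = { ), /, num }.
Y → ) S contributes {)}.
Union: FIRST(Y) = { ), /, num }.

{ ), /, num }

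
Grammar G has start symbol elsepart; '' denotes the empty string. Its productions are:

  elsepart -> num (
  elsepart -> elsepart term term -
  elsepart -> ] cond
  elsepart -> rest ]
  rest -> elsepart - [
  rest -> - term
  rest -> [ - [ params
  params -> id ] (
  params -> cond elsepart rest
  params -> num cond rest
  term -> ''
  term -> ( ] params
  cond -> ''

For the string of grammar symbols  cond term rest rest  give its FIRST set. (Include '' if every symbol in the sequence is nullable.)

Add FIRST(cond)\{''} = {  }; cond is nullable, continue.
Add FIRST(term)\{''} = { ( }; term is nullable, continue.
Add FIRST(rest) = { -, [, ], num }; rest is not nullable, stop.

{ (, -, [, ], num }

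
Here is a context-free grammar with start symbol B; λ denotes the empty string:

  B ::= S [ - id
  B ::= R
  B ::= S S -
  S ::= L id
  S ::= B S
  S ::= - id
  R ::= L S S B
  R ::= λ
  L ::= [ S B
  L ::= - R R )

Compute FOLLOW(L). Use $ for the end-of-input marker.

{ -, [, id }

In S ::= L id: add FIRST(id) = { id }.
In R ::= L S S B: add FIRST(S S B) = { -, [ }.
Union: FOLLOW(L) = { -, [, id }.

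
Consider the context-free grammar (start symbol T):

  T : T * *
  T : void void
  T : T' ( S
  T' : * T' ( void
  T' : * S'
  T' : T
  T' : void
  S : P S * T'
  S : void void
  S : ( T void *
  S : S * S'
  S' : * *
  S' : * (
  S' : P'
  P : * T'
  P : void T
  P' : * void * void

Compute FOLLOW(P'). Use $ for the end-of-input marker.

In S' : P': P' is at the end, add FOLLOW(S') = { $, (, *, void }.
Union: FOLLOW(P') = { $, (, *, void }.

{ $, (, *, void }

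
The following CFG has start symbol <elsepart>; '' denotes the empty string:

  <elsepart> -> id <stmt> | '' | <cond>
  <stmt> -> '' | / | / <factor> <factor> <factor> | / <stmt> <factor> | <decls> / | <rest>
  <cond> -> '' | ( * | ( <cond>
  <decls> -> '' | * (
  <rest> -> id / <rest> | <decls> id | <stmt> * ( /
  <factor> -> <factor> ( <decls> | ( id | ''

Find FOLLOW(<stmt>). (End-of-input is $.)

{ $, (, * }

In <elsepart> -> id <stmt>: <stmt> is at the end, add FOLLOW(<elsepart>) = { $ }.
In <stmt> -> / <stmt> <factor>: add FIRST(<factor>)\{''} = { ( }.
  Since <factor> is nullable, also add FOLLOW(<stmt>) = { $, (, * }.
In <rest> -> <stmt> * ( /: add FIRST(* ( /) = { * }.
Union: FOLLOW(<stmt>) = { $, (, * }.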